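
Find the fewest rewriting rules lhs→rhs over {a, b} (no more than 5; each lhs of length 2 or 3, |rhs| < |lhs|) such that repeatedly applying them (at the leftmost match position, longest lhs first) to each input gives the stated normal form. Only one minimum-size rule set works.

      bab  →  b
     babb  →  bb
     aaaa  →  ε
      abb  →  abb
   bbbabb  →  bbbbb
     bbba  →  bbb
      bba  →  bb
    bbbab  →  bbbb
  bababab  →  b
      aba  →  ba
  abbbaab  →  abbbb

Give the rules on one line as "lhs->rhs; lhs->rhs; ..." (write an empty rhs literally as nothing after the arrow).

  | bab => b
  | babb => bb
  | aaaa => aa => ε
  | abb

aa->; aba->ba; bab->b; bba->bb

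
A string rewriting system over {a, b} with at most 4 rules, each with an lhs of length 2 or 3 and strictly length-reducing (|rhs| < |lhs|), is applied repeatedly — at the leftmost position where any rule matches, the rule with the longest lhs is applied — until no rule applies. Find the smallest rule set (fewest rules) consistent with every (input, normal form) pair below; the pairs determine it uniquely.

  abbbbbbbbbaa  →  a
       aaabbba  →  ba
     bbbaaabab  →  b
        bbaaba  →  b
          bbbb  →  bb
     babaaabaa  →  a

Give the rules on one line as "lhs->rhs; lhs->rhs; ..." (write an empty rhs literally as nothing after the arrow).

  | abbbbbbbbbaa => bbbbbbbbbaa => bbbbbbbaa => bbbbbaa => bbbaa => baa => a
  | aaabbba => aabbba => abbba => bbba => ba
  | bbbaaabab => baaabab => aabab => ab => b
  | bbaaba => baba => b

ab->b; aba->; baa->a; bbb->b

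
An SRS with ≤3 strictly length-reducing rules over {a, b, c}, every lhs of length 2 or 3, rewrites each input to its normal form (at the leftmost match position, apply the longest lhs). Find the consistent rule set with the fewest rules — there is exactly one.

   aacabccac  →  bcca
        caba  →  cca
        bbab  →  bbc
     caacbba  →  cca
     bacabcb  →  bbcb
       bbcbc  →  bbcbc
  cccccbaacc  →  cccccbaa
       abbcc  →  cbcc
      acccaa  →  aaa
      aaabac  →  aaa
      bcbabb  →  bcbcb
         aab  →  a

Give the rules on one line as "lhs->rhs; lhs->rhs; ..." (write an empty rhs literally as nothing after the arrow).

ab->c; abc->bc; ac->a

  | aacabccac => aaabccac => aabccac => abccac => bccac => bcca
  | caba => cca
  | bbab => bbc
  | caacbba => caabba => cacba => caba => cca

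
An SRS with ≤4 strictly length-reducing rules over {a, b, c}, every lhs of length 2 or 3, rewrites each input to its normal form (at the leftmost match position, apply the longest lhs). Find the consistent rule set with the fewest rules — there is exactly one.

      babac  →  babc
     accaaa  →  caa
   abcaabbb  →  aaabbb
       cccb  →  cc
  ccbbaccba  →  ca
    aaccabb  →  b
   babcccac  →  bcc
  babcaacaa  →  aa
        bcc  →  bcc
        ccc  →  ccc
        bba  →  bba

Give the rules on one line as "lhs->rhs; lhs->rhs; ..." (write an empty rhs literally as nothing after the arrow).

  | babac => babc
  | accaaa => ccaaa => acaa => caa
  | abcaabbb => aaabbb
  | cccb => cc

ac->c; bca->a; cb->; cca->ac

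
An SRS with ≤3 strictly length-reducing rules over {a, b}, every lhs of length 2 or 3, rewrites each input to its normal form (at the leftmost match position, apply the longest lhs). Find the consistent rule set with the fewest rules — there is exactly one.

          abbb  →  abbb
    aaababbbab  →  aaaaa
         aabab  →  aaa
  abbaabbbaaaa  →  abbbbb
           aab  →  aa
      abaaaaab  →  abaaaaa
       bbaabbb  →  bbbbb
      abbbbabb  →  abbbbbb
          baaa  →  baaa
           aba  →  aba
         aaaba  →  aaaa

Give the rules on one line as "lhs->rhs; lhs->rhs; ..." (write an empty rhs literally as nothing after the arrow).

  | abbb
  | aaababbbab => aaaabbbab => aaaabbab => aaaabab => aaaaab => aaaaa
  | aabab => aaab => aaa
  | abbaabbbaaaa => abbabbbaaaa => abbbbbaaaa => abbbbbaaa => abbbbbaa => abbbbba => abbbbb

aab->aa; bba->bb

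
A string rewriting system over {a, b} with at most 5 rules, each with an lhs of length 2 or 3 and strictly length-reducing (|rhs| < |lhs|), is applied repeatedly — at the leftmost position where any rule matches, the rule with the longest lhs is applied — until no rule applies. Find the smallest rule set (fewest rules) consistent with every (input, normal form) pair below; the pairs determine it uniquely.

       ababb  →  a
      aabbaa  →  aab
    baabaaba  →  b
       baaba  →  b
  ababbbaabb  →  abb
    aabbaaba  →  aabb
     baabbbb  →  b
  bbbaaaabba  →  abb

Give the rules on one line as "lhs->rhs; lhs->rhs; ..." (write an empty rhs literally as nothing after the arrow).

aaa->; ba->b; baa->; bbb->

  | ababb => abbb => a
  | aabbaa => aab
  | baabaaba => baaba => ba => b
  | baaba => ba => b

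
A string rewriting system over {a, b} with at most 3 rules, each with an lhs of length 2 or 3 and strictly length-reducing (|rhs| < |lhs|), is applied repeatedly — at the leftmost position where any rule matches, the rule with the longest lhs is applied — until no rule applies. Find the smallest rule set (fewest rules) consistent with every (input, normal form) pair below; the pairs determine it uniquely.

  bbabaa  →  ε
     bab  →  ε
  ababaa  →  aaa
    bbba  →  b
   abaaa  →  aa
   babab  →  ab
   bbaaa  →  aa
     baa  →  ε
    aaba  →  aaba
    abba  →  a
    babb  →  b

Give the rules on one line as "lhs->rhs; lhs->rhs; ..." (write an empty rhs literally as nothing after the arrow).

baa->; bab->; bba->

  | bbabaa => baa => ε
  | bab => ε
  | ababaa => aaa
  | bbba => b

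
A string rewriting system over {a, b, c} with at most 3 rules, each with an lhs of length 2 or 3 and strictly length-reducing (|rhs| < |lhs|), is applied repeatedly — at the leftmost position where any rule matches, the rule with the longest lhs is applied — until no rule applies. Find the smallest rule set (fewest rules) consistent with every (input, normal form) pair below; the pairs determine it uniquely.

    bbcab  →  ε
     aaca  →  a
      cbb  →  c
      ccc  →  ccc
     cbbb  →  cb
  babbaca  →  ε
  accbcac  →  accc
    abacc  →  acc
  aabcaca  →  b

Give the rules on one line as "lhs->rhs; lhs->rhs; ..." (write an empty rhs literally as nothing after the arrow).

  | bbcab => cab => bb => ε
  | aaca => aab => a
  | cbb => c
  | ccc

ab->; bb->; ca->b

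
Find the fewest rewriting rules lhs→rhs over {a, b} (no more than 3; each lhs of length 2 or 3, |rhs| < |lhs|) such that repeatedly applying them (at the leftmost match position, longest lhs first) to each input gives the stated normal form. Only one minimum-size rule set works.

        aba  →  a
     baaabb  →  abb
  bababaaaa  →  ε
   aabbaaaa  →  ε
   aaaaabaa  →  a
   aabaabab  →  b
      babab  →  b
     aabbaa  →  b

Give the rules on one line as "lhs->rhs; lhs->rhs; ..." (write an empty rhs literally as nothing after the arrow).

aa->; ba->; baa->

  | aba => a
  | baaabb => abb
  | bababaaaa => babaaaa => baaaa => aa => ε
  | aabbaaaa => bbaaaa => baa => ε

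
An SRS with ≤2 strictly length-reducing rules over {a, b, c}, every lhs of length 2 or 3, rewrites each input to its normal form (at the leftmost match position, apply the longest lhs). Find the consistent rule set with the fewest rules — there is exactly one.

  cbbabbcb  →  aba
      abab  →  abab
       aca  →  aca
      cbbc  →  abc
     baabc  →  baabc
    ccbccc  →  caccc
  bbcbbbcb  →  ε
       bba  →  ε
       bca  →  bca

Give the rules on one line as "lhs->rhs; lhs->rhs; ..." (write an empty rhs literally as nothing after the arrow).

  | cbbabbcb => ababbcb => ababba => aba
  | abab
  | aca
  | cbbc => abc

bba->; cb->a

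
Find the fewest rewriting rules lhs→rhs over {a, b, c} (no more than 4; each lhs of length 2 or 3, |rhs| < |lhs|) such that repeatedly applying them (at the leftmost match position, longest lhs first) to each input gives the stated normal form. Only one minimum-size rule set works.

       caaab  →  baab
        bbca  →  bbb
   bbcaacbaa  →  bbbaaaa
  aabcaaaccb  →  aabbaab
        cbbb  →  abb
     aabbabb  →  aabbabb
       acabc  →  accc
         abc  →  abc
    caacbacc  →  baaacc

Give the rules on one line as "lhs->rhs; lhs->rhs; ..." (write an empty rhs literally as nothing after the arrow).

  | caaab => baab
  | bbca => bbb
  | bbcaacbaa => bbbacbaa => bbbaaaa
  | aabcaaaccb => aabbaaccb => aabbaaca => aabbaab

ca->b; cab->cc; cb->a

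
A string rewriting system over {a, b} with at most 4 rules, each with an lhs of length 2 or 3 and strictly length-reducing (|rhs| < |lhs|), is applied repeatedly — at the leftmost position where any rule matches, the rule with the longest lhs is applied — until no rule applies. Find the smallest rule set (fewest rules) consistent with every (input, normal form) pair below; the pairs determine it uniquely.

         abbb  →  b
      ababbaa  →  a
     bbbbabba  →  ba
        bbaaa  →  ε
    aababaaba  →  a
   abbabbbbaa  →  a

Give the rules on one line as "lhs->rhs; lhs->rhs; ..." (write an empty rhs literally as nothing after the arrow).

  | abbb => bb => b
  | ababbaa => abbaa => baa => a
  | bbbbabba => bbbabba => bbabba => babba => bba => ba
  | bbaaa => baaa => aa => ε

aa->; ab->; baa->a; bb->b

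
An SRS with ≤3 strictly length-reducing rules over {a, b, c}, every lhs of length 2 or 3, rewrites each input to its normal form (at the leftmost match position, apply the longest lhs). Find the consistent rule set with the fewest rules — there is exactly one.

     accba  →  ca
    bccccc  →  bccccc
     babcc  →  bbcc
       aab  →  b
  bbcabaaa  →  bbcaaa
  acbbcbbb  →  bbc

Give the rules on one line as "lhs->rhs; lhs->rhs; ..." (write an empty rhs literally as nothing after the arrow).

  | accba => cba => ca
  | bccccc
  | babcc => bbcc
  | aab => ab => b

ab->b; ac->; cb->c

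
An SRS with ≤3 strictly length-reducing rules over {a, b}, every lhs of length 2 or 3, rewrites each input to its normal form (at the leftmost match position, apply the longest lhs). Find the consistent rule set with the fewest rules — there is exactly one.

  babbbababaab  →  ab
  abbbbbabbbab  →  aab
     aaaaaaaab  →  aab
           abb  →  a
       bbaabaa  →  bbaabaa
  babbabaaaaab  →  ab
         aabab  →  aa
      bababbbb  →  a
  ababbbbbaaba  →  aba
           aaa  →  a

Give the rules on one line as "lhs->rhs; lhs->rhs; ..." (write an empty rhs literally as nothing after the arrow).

aaa->a; abb->a; bab->aa

  | babbbababaab => aabbababaab => aaababaab => ababaab => aaaaab => aaab => ab
  | abbbbbabbbab => abbbabbbab => ababbbab => aaabbab => abbab => aab
  | aaaaaaaab => aaaaaab => aaaab => aab
  | abb => a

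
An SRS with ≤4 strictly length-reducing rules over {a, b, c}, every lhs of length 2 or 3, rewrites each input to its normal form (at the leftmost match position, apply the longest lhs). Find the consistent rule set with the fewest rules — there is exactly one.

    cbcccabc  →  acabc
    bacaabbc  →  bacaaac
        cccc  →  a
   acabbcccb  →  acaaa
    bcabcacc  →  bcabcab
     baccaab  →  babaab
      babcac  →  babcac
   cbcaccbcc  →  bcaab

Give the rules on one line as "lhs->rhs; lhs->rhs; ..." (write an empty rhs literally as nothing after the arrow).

  | cbcccabc => bcccabc => bbcabc => acabc
  | bacaabbc => bacaaac
  | cccc => bcc => bb => a
  | acabbcccb => acaacccb => acaabcb => acaabb => acaaa

bb->a; cb->b; cc->b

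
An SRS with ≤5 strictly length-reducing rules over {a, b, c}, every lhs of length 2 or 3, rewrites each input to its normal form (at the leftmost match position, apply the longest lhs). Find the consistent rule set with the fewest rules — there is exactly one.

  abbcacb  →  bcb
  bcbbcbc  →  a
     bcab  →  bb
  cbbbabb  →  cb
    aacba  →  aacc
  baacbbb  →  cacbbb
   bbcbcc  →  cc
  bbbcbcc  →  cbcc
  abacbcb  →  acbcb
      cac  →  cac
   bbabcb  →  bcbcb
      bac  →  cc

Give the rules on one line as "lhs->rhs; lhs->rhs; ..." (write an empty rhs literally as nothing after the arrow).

  | abbcacb => bcacb => bcb
  | bcbbcbc => bcabc => bbc => a
  | bcab => bb
  | cbbbabb => cbbcbb => cabb => cb

ab->; ba->c; bbc->a; bca->b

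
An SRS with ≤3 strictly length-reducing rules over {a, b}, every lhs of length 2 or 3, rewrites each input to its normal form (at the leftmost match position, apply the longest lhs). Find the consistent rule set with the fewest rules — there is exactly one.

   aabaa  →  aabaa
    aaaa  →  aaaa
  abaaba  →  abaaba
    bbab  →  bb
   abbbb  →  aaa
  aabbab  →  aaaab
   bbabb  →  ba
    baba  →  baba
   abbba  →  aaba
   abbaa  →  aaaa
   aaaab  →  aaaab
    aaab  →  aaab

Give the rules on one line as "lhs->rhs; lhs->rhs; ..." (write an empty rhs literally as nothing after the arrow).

  | aabaa
  | aaaa
  | abaaba
  | bbab => bb

abb->aa; bba->b; bbb->ba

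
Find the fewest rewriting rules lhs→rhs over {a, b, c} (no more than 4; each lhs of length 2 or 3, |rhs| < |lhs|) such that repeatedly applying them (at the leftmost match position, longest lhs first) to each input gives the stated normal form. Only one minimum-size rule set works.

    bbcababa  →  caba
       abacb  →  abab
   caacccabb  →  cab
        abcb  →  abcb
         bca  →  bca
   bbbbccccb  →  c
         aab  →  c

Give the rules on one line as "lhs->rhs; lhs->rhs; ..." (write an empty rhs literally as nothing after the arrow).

  | bbcababa => acababa => aababa => caba
  | abacb => abab
  | caacccabb => caaccabb => caacabb => caaabb => cacb => cab
  | abcb

aab->c; ac->a; bb->a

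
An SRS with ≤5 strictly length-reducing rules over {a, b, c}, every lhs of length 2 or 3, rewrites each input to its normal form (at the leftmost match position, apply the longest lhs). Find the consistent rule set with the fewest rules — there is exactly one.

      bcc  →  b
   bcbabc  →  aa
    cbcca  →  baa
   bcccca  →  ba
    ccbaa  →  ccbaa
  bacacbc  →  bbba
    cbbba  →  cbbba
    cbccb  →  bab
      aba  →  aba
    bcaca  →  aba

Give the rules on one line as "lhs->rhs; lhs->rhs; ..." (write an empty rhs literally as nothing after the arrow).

ac->b; bc->a; bcb->; cac->ba

  | bcc => ac => b
  | bcbabc => abc => aa
  | cbcca => caca => baa
  | bcccca => accca => bcca => aca => ba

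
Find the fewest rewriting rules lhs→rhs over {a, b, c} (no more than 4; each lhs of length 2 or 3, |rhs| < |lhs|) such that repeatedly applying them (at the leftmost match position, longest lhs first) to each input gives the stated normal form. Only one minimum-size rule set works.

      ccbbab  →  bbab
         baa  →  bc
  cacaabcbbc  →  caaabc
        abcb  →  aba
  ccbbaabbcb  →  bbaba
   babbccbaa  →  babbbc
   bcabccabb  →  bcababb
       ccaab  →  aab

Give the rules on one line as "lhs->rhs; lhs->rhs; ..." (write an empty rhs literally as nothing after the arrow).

  | ccbbab => bbab
  | baa => bc
  | cacaabcbbc => cacabcbbc => cacbcbbc => caacbbc => caaabc
  | abcb => aba

aca->ac; baa->bc; cb->a; cc->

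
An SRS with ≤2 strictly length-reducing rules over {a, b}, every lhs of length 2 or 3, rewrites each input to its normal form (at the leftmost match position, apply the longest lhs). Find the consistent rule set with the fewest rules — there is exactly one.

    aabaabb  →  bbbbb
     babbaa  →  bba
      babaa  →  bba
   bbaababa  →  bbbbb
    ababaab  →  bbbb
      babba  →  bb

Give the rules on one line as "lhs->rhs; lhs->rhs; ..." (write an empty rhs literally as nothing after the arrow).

  | aabaabb => bbaabb => bbbbb
  | babbaa => babaa => baaa => bba
  | babaa => baaa => bba
  | bbaababa => bbbbaba => bbbbaa => bbbbb

aa->b; ab->a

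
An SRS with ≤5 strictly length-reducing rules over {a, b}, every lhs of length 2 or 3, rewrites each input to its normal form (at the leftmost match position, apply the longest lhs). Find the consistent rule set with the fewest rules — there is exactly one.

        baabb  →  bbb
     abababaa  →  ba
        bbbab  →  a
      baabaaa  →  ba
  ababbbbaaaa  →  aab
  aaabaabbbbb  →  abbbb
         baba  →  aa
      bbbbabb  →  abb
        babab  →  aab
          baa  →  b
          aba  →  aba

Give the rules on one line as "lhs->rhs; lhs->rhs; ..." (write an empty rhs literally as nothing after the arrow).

  | baabb => bbb
  | abababaa => aaabaa => babaa => aaa => ba
  | bbbab => bab => a
  | baabaaa => bbaaa => aaa => ba

aaa->ba; baa->b; bab->a; bba->a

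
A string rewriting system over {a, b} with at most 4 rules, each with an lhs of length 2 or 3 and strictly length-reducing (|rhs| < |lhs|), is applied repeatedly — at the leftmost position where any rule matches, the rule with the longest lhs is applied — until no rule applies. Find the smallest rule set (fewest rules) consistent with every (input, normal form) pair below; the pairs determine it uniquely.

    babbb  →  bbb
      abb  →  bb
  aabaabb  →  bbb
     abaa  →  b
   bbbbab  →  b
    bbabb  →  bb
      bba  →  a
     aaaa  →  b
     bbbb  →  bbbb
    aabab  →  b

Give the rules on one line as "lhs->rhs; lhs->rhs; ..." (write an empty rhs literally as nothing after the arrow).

aa->b; ab->b; ba->a

  | babbb => abbb => bbb
  | abb => bb
  | aabaabb => bbaabb => baabb => aabb => bbb
  | abaa => baa => aa => b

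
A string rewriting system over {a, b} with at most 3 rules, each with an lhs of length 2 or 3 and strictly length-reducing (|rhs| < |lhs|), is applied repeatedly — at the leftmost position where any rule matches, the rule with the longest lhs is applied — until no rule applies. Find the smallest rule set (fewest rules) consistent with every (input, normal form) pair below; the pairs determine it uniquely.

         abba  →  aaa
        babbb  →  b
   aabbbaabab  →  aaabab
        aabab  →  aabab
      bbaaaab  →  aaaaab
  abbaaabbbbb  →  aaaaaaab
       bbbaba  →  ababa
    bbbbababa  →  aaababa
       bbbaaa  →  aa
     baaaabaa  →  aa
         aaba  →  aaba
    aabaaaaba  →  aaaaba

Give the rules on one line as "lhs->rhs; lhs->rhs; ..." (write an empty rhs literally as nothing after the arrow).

baa->; bb->a

  | abba => aaa
  | babbb => baab => b
  | aabbbaabab => aaabaabab => aaabab
  | aabab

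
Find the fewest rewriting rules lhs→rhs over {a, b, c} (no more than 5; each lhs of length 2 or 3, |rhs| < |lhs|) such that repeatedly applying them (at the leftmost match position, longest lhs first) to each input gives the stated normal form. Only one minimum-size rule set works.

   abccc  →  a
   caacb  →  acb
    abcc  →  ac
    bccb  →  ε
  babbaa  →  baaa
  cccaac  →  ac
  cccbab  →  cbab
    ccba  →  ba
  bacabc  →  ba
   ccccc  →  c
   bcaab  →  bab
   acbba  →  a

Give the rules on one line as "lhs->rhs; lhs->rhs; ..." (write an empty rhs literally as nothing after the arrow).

  | abccc => acc => a
  | caacb => acb
  | abcc => ac
  | bccb => bb => ε

abc->a; bb->; ca->; cc->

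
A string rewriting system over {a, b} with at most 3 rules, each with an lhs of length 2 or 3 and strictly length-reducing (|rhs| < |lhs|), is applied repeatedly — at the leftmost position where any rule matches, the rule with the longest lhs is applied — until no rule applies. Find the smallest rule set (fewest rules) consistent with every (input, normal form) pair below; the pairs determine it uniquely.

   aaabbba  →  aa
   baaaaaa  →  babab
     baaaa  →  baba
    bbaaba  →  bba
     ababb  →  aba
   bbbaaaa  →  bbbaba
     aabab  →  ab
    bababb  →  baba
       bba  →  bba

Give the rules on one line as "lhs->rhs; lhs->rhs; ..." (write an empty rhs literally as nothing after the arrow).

aaa->ab; aab->; abb->a

  | aaabbba => abbbba => abba => aa
  | baaaaaa => babaaa => babab
  | baaaa => baba
  | bbaaba => bba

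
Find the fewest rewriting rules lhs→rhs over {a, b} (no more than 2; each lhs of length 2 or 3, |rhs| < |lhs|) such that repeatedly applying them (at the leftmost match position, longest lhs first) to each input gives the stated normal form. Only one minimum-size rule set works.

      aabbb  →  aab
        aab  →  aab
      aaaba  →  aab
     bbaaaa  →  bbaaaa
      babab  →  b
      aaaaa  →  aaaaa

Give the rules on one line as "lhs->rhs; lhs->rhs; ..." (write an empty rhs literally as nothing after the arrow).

  | aabbb => aab
  | aab
  | aaaba => aab
  | bbaaaa

aba->b; bbb->b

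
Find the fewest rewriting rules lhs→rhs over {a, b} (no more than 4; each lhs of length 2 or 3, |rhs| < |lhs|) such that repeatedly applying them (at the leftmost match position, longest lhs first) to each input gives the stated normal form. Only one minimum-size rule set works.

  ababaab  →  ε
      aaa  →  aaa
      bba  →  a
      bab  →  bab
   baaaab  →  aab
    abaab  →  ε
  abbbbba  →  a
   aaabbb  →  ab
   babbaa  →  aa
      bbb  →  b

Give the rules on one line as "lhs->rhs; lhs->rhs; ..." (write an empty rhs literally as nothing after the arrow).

abb->b; baa->bb; bb->

  | ababaab => ababbb => abbb => bb => ε
  | aaa
  | bba => a
  | bab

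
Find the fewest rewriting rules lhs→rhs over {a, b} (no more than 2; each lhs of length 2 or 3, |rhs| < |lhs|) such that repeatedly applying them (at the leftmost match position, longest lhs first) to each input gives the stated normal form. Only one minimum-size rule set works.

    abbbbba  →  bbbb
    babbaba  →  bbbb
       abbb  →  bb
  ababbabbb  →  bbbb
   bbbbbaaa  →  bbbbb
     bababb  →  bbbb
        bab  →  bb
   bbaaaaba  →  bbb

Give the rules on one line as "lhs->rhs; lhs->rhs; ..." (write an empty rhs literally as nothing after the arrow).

ab->; ba->b

  | abbbbba => bbbba => bbbb
  | babbaba => bbbaba => bbbba => bbbb
  | abbb => bb
  | ababbabbb => abbabbb => babbb => bbbb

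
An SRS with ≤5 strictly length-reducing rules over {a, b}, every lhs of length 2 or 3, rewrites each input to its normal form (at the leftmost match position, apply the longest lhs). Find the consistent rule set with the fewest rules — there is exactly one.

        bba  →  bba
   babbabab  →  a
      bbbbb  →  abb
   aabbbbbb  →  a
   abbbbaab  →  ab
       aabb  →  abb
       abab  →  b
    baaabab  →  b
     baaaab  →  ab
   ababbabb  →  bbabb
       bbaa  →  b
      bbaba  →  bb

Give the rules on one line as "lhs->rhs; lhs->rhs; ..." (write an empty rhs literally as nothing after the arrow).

aa->a; aba->; baa->; bbb->aa

  | bba
  | babbabab => babbb => baaa => a
  | bbbbb => aabb => abb
  | aabbbbbb => abbbbbb => aaabbb => aabbb => abbb => aaa => aa => a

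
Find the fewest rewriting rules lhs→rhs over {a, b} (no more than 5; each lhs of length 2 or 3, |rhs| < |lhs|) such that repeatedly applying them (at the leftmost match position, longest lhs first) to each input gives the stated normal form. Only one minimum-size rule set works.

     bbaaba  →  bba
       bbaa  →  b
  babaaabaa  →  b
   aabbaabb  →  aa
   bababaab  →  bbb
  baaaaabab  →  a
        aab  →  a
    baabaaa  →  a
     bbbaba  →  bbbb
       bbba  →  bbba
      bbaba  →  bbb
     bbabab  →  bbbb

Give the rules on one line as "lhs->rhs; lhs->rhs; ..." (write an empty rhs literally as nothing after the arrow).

ab->; aba->b; abb->; baa->

  | bbaaba => bba
  | bbaa => b
  | babaaabaa => bbaabaa => bbaa => b
  | aabbaabb => aaabb => aa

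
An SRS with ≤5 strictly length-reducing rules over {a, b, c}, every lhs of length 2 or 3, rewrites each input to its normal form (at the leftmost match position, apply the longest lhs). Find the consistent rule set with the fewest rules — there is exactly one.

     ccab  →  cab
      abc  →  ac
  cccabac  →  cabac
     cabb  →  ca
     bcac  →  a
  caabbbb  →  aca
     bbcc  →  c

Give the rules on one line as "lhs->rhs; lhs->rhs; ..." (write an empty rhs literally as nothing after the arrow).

  | ccab => cab
  | abc => ac
  | cccabac => ccabac => cabac
  | cabb => cca => ca

abb->ca; bc->c; cac->a; cc->c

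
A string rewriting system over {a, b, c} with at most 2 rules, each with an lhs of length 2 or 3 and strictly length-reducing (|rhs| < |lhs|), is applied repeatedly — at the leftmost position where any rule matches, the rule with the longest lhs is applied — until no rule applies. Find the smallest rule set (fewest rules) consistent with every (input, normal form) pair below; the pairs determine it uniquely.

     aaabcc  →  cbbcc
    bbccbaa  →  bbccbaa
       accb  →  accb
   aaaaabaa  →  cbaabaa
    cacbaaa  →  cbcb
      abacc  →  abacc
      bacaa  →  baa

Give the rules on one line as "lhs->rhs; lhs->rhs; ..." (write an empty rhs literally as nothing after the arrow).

  | aaabcc => cbbcc
  | bbccbaa
  | accb
  | aaaaabaa => cbaabaa

aaa->cb; ca->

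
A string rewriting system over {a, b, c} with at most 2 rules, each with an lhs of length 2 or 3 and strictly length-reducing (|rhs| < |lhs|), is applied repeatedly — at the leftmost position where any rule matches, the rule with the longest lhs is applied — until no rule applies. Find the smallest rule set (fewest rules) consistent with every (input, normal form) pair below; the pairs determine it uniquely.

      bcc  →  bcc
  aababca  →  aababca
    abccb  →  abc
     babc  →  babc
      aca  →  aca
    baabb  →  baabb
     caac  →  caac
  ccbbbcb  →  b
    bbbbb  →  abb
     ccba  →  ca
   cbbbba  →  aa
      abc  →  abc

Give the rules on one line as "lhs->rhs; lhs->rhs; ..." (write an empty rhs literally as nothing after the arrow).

  | bcc
  | aababca
  | abccb => abc
  | babc

bbb->a; cb->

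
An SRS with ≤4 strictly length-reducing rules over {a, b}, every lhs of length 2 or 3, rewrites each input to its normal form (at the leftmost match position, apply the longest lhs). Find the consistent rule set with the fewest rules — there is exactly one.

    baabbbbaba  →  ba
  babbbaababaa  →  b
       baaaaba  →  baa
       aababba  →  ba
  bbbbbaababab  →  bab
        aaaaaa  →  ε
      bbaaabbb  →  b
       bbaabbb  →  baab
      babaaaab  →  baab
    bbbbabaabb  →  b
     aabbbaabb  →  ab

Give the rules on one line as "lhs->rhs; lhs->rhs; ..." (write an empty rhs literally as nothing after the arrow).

aaa->; aba->aa; bb->b

  | baabbbbaba => baabbbaba => baabbaba => baababa => baaaba => bba => ba
  | babbbaababaa => babbaababaa => babaababaa => baaababaa => bbabaa => babaa => baaa => b
  | baaaaba => baba => baa
  | aababba => aaabba => bba => ba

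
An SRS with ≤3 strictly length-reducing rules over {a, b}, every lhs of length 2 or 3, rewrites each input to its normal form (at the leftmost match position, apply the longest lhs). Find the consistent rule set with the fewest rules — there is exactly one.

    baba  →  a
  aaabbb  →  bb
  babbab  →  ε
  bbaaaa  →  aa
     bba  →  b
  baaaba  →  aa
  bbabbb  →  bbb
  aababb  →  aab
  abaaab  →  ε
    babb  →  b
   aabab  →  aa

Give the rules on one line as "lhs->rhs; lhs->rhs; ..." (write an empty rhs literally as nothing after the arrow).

aaa->ba; ba->; bab->

  | baba => a
  | aaabbb => babbb => bb
  | babbab => bab => ε
  | bbaaaa => baaa => aa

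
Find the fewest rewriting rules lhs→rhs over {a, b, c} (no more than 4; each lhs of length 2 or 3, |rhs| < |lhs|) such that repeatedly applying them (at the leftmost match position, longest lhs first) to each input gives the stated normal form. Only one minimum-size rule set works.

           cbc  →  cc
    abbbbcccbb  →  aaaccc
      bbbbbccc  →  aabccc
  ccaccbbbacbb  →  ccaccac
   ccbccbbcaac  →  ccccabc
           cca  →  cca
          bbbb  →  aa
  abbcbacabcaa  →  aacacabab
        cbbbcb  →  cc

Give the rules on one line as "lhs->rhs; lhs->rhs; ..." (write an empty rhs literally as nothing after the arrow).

bb->a; caa->ab; cb->c

  | cbc => cc
  | abbbbcccbb => aabbcccbb => aaacccbb => aaacccb => aaaccc
  | bbbbbccc => abbbccc => aabccc
  | ccaccbbbacbb => ccaccbbacbb => ccaccbacbb => ccaccacbb => ccaccacb => ccaccac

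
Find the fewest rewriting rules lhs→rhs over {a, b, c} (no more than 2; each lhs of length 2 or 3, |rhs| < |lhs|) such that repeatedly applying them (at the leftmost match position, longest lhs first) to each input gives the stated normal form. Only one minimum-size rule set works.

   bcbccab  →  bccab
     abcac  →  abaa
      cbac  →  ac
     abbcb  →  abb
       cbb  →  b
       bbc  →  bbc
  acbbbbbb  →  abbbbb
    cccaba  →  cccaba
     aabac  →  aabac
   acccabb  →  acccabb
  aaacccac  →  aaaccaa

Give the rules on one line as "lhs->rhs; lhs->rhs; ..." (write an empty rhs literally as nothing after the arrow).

cac->aa; cb->

  | bcbccab => bccab
  | abcac => abaa
  | cbac => ac
  | abbcb => abb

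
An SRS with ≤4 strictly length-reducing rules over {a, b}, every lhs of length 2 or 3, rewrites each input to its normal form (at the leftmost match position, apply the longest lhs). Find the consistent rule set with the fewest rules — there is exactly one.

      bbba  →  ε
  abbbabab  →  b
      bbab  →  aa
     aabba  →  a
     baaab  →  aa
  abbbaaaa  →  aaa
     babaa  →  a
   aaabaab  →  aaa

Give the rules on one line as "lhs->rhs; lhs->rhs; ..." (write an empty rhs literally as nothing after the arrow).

  | bbba => aba => ε
  | abbbabab => abbabab => ababab => bab => b
  | bbab => aab => aa
  | aabba => aaba => a

ab->a; aba->; ba->; bb->a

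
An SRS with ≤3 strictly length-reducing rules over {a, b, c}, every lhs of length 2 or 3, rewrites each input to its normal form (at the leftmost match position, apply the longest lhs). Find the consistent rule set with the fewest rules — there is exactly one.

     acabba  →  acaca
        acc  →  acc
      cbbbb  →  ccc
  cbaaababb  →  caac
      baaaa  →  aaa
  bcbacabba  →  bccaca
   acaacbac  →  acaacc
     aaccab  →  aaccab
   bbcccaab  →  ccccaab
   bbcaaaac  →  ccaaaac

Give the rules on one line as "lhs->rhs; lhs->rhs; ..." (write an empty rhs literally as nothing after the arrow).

  | acabba => acaca
  | acc
  | cbbbb => ccbb => ccc
  | cbaaababb => caababb => caabb => caac

ba->; bb->c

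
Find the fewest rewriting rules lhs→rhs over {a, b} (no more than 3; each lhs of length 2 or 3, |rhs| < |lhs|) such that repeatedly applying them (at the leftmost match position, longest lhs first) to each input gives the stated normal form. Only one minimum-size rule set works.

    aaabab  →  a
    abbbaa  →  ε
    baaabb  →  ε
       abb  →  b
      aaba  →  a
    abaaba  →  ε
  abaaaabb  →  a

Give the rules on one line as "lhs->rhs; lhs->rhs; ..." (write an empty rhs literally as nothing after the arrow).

ab->; aba->; ba->

  | aaabab => aab => a
  | abbbaa => bbaa => ba => ε
  | baaabb => aabb => ab => ε
  | abb => b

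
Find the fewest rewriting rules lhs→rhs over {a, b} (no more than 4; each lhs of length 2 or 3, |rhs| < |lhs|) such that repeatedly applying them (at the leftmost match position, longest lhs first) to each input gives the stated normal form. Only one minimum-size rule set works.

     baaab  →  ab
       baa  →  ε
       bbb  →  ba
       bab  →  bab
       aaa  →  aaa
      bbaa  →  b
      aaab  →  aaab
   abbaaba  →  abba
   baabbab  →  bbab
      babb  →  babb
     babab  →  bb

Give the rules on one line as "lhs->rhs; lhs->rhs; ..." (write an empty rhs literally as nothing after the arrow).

  | baaab => ab
  | baa => ε
  | bbb => ba
  | bab

aba->; baa->; bbb->ba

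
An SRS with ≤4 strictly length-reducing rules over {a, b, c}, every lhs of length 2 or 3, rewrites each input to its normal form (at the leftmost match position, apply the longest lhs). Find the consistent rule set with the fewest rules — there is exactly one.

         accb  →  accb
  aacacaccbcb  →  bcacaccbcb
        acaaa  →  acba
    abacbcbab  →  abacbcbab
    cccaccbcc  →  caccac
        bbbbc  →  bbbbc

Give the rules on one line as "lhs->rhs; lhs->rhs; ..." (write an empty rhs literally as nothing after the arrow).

  | accb
  | aacacaccbcb => bcacaccbcb
  | acaaa => acba
  | abacbcbab

aa->b; bcc->ac; ccc->c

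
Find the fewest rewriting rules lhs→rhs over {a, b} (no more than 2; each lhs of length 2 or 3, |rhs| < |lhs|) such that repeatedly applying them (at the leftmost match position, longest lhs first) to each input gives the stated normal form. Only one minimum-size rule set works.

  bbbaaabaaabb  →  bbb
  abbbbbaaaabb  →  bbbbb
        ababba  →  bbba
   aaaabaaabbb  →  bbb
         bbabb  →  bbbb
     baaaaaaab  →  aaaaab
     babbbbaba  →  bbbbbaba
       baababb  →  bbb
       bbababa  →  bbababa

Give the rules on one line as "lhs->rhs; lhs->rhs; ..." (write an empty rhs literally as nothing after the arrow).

abb->bb; baa->

  | bbbaaabaaabb => bbabaaabb => bbaabb => bbb
  | abbbbbaaaabb => bbbbbaaaabb => bbbbaabb => bbbbb
  | ababba => abbba => bbba
  | aaaabaaabbb => aaaaabbb => aaaabbb => aaabbb => aabbb => abbb => bbb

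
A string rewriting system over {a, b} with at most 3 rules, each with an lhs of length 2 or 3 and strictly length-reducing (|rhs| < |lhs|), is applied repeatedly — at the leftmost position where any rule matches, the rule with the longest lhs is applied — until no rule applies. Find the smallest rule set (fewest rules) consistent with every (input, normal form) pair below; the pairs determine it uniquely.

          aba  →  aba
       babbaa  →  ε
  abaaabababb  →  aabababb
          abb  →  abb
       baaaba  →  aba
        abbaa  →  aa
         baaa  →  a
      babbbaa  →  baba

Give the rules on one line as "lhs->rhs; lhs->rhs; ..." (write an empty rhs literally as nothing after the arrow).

  | aba
  | babbaa => baa => ε
  | abaaabababb => aabababb
  | abb

baa->; bba->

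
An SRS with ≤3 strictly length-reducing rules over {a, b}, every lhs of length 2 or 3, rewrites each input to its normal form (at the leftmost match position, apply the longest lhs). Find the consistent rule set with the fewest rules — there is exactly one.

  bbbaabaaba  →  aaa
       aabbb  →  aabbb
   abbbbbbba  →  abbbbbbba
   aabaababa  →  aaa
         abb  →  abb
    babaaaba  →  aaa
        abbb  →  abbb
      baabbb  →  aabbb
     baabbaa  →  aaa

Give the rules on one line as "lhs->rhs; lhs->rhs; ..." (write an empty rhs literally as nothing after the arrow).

  | bbbaabaaba => bbaabaaba => baabaaba => aabaaba => aaaba => aaa
  | aabbb
  | abbbbbbba
  | aabaababa => aaababa => aaaba => aaa

aba->a; baa->aa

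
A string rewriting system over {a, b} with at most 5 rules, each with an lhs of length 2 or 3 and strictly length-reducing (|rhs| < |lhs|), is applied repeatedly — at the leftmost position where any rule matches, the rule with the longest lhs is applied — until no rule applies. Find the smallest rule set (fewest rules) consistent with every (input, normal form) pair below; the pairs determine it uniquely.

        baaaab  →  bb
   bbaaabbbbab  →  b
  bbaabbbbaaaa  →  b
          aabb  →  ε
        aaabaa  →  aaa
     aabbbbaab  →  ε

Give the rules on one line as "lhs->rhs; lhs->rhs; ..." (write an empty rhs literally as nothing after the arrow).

ab->; aba->; ba->b; bba->

  | baaaab => baaab => baab => bab => bb
  | bbaaabbbbab => aabbbbab => abbbab => bbab => b
  | bbaabbbbaaaa => abbbbaaaa => bbbaaaa => baaa => baa => ba => b
  | aabb => ab => ε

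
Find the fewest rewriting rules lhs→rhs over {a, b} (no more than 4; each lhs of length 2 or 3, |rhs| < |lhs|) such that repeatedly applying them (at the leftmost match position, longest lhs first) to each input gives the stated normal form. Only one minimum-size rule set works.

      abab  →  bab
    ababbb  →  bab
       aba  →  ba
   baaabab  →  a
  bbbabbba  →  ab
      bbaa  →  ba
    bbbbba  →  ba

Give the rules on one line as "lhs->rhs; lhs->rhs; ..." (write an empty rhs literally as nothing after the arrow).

aba->ba; bb->; bba->ab

  | abab => bab
  | ababbb => babbb => bab
  | aba => ba
  | baaabab => baabab => babab => bbab => abb => a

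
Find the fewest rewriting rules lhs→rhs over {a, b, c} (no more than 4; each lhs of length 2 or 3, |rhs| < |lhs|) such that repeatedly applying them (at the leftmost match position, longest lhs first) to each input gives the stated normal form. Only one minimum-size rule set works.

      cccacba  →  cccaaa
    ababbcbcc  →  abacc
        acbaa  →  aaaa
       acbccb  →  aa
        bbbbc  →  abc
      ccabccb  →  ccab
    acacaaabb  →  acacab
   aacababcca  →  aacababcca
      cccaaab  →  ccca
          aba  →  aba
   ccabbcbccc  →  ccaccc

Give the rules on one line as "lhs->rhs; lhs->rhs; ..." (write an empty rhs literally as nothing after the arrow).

  | cccacba => cccaaa
  | ababbcbcc => abaccbcc => abacc
  | acbaa => aaaa
  | acbccb => aaccb => aa

aab->; bb->c; cb->a; ccb->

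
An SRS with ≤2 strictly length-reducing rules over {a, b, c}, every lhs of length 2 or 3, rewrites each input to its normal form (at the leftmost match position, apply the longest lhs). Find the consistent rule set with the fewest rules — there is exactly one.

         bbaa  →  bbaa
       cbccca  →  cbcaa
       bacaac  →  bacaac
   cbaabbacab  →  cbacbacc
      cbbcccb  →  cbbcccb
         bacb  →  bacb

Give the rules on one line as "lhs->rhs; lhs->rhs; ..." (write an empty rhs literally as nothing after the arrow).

ab->c; cca->aa

  | bbaa
  | cbccca => cbcaa
  | bacaac
  | cbaabbacab => cbacbacab => cbacbacc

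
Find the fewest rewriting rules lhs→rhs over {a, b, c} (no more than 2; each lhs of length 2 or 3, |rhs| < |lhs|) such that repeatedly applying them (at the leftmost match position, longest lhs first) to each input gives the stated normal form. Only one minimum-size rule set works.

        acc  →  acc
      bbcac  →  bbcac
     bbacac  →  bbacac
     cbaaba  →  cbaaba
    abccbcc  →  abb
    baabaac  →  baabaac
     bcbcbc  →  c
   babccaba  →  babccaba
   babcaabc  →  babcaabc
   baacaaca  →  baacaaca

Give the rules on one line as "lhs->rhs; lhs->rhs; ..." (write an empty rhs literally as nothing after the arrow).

bbb->; cbc->b

  | acc
  | bbcac
  | bbacac
  | cbaaba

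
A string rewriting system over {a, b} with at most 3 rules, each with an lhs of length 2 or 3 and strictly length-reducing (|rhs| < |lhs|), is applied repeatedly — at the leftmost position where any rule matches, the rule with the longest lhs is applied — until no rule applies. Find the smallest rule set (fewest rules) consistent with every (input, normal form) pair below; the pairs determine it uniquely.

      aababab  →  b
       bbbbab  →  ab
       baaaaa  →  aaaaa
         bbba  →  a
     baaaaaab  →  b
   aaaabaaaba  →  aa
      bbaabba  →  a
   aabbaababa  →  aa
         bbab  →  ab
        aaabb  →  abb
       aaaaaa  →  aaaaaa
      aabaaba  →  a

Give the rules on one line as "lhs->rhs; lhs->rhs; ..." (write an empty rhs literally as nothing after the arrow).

  | aababab => babab => abab => aab => b
  | bbbbab => bbbab => bbab => bab => ab
  | baaaaa => aaaaa
  | bbba => bba => ba => a

aab->b; ba->a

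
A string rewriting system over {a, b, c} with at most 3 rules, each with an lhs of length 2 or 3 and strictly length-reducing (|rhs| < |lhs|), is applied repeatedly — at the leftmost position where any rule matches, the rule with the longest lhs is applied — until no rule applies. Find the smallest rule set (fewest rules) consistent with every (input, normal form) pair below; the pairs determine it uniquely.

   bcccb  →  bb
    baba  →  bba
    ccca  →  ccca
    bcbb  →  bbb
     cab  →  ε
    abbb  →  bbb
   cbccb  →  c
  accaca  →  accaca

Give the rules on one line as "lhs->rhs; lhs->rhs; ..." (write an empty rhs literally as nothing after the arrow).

ab->b; bc->b; cb->

  | bcccb => bccb => bcb => bb
  | baba => bba
  | ccca
  | bcbb => bbb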